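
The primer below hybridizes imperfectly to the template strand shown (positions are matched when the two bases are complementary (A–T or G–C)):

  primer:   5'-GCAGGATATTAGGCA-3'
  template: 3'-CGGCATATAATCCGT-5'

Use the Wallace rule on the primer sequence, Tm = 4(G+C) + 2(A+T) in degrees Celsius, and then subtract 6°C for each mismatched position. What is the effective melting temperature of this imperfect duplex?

32°C

Primer base counts: A=5, T=3, G=5, C=2 → A+T=8, G+C=7
Perfect-match Tm = 2(8) + 4(7) = 16 + 28 = 44°C
Mismatches (positions where the bases are not complementary): 2 (at positions 3, 5)
Effective Tm = 44 − 2×6 = 44 − 12 = 32°C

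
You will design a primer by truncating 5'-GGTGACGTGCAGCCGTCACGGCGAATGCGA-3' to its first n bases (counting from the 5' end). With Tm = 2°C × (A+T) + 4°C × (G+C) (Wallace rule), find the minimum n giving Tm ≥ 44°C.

First 12 bases: GGTGACGTGCAG → Tm = 40°C (< 44°C)
First 13 bases: GGTGACGTGCAGC → Tm = 44°C (≥ 44°C)
Each additional base adds 2°C (A/T) or 4°C (G/C), so Tm is non-decreasing in n; n = 13 is the first length to reach 44°C.

n = 13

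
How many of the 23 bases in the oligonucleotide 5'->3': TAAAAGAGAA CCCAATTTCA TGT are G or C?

7

Base counts: G=3, C=4, A=10, T=6
G+C = 3 + 4 = 7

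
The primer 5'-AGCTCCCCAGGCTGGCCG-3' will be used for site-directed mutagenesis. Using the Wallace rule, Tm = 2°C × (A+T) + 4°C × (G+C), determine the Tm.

Scanning the sequence gives C=8, T=2, G=6, A=2.
AT pairs contribute 4, GC pairs contribute 14.
Tm = 4·14 + 2·4 = 56 + 8 = 64°C

64°C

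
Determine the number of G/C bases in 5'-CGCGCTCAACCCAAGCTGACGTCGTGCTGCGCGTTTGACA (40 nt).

Scanning the sequence gives T=8, A=7, G=11, C=14.
G+C = 11 + 14 = 25

25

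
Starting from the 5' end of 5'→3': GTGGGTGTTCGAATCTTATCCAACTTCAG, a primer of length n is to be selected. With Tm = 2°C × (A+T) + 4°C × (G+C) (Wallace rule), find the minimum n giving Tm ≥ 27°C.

First 8 bases: GTGGGTGT → Tm = 26°C (< 27°C)
First 9 bases: GTGGGTGTT → Tm = 28°C (≥ 27°C)
Since every base adds ≥2°C, Tm only increases with n, so the threshold is first crossed at n = 9.

n = 9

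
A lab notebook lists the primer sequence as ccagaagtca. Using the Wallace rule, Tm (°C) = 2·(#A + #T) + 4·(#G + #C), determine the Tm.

Counting bases: T=1, A=4, C=3, G=2
A+T = 5, G+C = 5
Tm = 2×5 + 4×5 = 30°C

30°C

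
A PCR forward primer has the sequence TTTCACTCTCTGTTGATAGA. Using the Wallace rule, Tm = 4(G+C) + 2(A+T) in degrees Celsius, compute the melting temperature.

54°C

C=4, T=9, G=3, A=4
A+T = 13, G+C = 7
Tm = 2(13) + 4(7) = 26 + 28 = 54°C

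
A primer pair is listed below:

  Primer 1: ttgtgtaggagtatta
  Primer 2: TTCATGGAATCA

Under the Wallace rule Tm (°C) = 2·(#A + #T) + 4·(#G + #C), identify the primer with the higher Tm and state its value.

Primer 1, 42°C

Primer 1: A+T=11, G+C=5 → Tm = 2(11)+4(5) = 42°C
Primer 2: A+T=8, G+C=4 → Tm = 2(8)+4(4) = 32°C
42°C vs 32°C → primer 1 is higher.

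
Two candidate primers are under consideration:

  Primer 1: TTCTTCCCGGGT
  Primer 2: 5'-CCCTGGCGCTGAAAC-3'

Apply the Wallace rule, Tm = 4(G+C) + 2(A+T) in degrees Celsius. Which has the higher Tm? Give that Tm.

Primer 2, 50°C

Primer 1: A+T=5, G+C=7 → Tm = 2(5)+4(7) = 38°C
Primer 2: A+T=5, G+C=10 → Tm = 2(5)+4(10) = 50°C
38°C vs 50°C → primer 2 is higher.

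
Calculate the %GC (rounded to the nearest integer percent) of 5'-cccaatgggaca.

58%

C=4, T=1, A=4, G=3
G+C = 3 + 4 = 7 out of 12 bases
%GC = 7/12 × 100 = 58.33% ≈ 58%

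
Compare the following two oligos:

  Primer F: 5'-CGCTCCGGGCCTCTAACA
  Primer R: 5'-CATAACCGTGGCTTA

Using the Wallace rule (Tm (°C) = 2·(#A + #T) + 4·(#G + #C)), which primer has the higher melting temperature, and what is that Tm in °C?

Primer F, 60°C

Primer F: A+T=6, G+C=12 → Tm = 2(6)+4(12) = 60°C
Primer R: A+T=8, G+C=7 → Tm = 2(8)+4(7) = 44°C
60°C vs 44°C → primer F is higher.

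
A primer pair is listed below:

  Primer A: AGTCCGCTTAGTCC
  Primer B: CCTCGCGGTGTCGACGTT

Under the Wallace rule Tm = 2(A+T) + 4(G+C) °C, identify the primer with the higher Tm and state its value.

Primer A: A+T=6, G+C=8 → Tm = 2(6)+4(8) = 44°C
Primer B: A+T=6, G+C=12 → Tm = 2(6)+4(12) = 60°C
44°C vs 60°C → primer B is higher.

Primer B, 60°C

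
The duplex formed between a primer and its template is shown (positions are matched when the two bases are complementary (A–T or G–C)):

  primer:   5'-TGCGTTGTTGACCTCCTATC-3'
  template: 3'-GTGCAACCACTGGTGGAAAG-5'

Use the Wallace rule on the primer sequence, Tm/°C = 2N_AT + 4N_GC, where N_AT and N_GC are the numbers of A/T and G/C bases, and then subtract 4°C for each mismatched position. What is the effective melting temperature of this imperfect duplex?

40°C

Primer base counts: A=2, T=8, G=4, C=6 → A+T=10, G+C=10
Perfect-match Tm = 2(10) + 4(10) = 20 + 40 = 60°C
Mismatches (positions where the bases are not complementary): 5 (at positions 1, 2, 8, 14, 18)
Effective Tm = 60 − 5×4 = 60 − 20 = 40°C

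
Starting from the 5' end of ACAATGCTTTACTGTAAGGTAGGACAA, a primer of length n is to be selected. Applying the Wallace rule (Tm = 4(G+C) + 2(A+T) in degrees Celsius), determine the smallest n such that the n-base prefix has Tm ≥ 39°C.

First 14 bases: ACAATGCTTTACTG → Tm = 38°C (< 39°C)
First 15 bases: ACAATGCTTTACTGT → Tm = 40°C (≥ 39°C)
Since every base adds ≥2°C, Tm only increases with n, so the threshold is first crossed at n = 15.

n = 15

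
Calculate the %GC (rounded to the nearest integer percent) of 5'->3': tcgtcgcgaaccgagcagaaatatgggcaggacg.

59%

A=10, G=12, C=8, T=4
G+C = 12 + 8 = 20 out of 34 bases
%GC = 20/34 × 100 = 58.82% ≈ 59%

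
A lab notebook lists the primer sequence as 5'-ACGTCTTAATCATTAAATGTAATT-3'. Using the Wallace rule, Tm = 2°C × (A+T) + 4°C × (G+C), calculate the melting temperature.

T=10, G=2, C=3, A=9
A+T = 19, G+C = 5
Tm = 4·5 + 2·19 = 20 + 38 = 58°C

58°C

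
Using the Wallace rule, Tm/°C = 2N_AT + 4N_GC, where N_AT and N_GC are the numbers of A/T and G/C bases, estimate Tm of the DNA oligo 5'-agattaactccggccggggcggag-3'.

80°C

Counting bases: A=5, T=3, C=6, G=10
A+T = 8, G+C = 16
Tm = 4·16 + 2·8 = 64 + 16 = 80°C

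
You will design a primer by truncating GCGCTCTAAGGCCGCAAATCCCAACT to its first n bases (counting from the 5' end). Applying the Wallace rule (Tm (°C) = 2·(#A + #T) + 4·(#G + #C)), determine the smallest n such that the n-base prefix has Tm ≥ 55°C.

First 16 bases: GCGCTCTAAGGCCGCA → Tm = 54°C (< 55°C)
First 17 bases: GCGCTCTAAGGCCGCAA → Tm = 56°C (≥ 55°C)
Each additional base adds 2°C (A/T) or 4°C (G/C), so Tm is non-decreasing in n; n = 17 is the first length to reach 55°C.

n = 17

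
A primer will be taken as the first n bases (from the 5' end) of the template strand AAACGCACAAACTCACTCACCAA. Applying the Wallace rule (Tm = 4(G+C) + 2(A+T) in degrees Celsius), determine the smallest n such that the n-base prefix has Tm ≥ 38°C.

n = 14

First 13 bases: AAACGCACAAACT → Tm = 36°C (< 38°C)
First 14 bases: AAACGCACAAACTC → Tm = 40°C (≥ 38°C)
Since every base adds ≥2°C, Tm only increases with n, so the threshold is first crossed at n = 14.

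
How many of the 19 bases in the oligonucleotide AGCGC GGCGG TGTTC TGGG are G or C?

Counting bases: A=1, G=10, T=4, C=4
Total G or C: 10 + 4 = 14

14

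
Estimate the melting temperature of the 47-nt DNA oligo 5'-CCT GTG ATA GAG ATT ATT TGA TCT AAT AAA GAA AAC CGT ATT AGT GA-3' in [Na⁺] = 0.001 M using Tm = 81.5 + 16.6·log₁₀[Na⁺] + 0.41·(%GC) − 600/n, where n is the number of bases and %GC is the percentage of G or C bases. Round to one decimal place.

31.1°C

Length n = 47. Counting bases: A=18, C=5, G=9, T=15
G+C = 14, so %GC = 14/47 × 100 = 29.787%
Salt term: 16.6 × (-3) = -49.8
GC term: 0.41 × 29.787 = 12.213; length term: −600/47 = −12.766
Tm = 81.5 + (-49.8) + 12.213 − 12.766 = 31.147 → 31.1°C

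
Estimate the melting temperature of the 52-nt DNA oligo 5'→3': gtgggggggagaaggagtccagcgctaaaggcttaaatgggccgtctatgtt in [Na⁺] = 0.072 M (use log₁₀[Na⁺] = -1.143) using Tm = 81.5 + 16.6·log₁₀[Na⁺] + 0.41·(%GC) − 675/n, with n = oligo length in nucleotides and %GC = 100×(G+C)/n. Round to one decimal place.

Length n = 52. Scanning the sequence gives C=8, A=12, G=21, T=11.
G+C = 29, so %GC = 29/52 × 100 = 55.769%
Salt term: 16.6 × (-1.143) = -18.974
GC term: 0.41 × 55.769 = 22.865; length term: −675/52 = −12.981
Tm = 81.5 + (-18.974) + 22.865 − 12.981 = 72.41 → 72.4°C

72.4°C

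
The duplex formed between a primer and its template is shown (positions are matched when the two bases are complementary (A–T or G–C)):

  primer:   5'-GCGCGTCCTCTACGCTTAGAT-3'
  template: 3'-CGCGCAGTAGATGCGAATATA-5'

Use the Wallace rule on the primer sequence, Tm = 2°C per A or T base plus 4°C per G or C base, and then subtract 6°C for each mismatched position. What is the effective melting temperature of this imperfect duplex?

Primer base counts: A=3, T=6, G=5, C=7 → A+T=9, G+C=12
Perfect-match Tm = 2(9) + 4(12) = 18 + 48 = 66°C
Mismatches (positions where the bases are not complementary): 2 (at positions 8, 19)
Effective Tm = 66 − 2×6 = 66 − 12 = 54°C

54°C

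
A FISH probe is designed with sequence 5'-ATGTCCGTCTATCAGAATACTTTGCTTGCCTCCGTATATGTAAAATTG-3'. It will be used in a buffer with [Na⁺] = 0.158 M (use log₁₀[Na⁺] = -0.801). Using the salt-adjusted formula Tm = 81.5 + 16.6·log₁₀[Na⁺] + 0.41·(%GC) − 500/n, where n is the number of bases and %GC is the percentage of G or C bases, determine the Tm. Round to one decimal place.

Length n = 48. Counting bases: A=12, G=8, T=18, C=10
G+C = 18, so %GC = 18/48 × 100 = 37.5%
Salt term: 16.6 × (-0.801) = -13.297
GC term: 0.41 × 37.5 = 15.375; length term: −500/48 = −10.417
Tm = 81.5 + (-13.297) + 15.375 − 10.417 = 73.161 → 73.2°C

73.2°C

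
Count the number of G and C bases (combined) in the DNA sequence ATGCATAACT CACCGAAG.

8

Counting bases: A=7, T=3, C=5, G=3
Total G or C: 3 + 5 = 8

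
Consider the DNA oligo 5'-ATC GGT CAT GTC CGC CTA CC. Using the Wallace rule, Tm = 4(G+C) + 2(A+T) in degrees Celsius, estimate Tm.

64°C

Scanning the sequence gives C=8, A=3, T=5, G=4.
A+T = 8, G+C = 12
Tm = 4·12 + 2·8 = 48 + 16 = 64°C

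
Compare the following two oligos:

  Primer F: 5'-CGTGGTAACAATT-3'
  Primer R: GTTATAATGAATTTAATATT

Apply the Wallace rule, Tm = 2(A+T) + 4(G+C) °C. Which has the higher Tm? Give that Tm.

Primer F: A+T=8, G+C=5 → Tm = 2(8)+4(5) = 36°C
Primer R: A+T=18, G+C=2 → Tm = 2(18)+4(2) = 44°C
36°C vs 44°C → primer R is higher.

Primer R, 44°C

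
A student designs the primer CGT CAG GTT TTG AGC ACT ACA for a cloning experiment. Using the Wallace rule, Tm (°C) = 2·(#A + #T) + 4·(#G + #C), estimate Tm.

T=6, A=5, C=5, G=5
A+T = 11, G+C = 10
Tm = 2(11) + 4(10) = 22 + 40 = 62°C

62°C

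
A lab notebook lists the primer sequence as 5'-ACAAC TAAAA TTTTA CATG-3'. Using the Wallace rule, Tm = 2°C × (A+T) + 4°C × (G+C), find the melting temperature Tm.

Base counts: T=6, G=1, A=9, C=3
A+T = 15, G+C = 4
Tm = 2(15) + 4(4) = 30 + 16 = 46°C

46°C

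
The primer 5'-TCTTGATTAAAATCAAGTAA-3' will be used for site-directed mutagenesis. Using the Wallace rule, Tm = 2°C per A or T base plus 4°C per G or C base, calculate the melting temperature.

48°C

A=9, G=2, C=2, T=7
So N_AT = 16 and N_GC = 4.
Tm = 4·4 + 2·16 = 16 + 32 = 48°C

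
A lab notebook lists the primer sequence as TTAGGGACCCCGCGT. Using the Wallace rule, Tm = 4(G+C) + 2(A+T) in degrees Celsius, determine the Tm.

Counting bases: T=3, G=5, C=5, A=2
So N_AT = 5 and N_GC = 10.
Tm = 2(5) + 4(10) = 10 + 40 = 50°C

50°C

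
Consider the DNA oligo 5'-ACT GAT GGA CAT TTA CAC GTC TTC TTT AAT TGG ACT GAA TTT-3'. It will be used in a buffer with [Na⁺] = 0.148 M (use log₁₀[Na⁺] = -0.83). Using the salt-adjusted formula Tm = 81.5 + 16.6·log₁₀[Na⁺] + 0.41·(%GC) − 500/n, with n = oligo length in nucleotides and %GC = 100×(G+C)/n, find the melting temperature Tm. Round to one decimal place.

Length n = 42. Scanning the sequence gives T=17, C=7, G=7, A=11.
G+C = 14, so %GC = 14/42 × 100 = 33.333%
Salt term: 16.6 × (-0.83) = -13.778
GC term: 0.41 × 33.333 = 13.667; length term: −500/42 = −11.905
Tm = 81.5 + (-13.778) + 13.667 − 11.905 = 69.484 → 69.5°C

69.5°C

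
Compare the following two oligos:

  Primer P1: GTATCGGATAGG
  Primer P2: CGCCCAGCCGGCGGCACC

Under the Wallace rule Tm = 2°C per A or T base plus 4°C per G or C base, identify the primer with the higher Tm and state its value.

Primer P1: A+T=6, G+C=6 → Tm = 2(6)+4(6) = 36°C
Primer P2: A+T=2, G+C=16 → Tm = 2(2)+4(16) = 68°C
36°C vs 68°C → primer P2 is higher.

Primer P2, 68°C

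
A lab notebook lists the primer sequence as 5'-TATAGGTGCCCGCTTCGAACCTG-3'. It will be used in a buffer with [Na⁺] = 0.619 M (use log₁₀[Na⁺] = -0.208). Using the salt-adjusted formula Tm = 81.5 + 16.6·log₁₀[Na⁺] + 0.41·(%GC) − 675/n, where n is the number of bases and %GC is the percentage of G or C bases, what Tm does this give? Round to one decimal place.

71.9°C

Length n = 23. Base counts: T=6, G=6, C=7, A=4
G+C = 13, so %GC = 13/23 × 100 = 56.522%
Salt term: 16.6 × (-0.208) = -3.453
GC term: 0.41 × 56.522 = 23.174; length term: −675/23 = −29.348
Tm = 81.5 + (-3.453) + 23.174 − 29.348 = 71.873 → 71.9°C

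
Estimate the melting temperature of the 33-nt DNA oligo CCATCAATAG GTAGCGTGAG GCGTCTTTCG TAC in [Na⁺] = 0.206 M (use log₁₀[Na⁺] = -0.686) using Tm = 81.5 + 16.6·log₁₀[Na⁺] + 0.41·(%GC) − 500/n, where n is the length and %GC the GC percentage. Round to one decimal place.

Length n = 33. Counting bases: G=9, A=7, T=9, C=8
G+C = 17, so %GC = 17/33 × 100 = 51.515%
Salt term: 16.6 × (-0.686) = -11.388
GC term: 0.41 × 51.515 = 21.121; length term: −500/33 = −15.152
Tm = 81.5 + (-11.388) + 21.121 − 15.152 = 76.081 → 76.1°C

76.1°C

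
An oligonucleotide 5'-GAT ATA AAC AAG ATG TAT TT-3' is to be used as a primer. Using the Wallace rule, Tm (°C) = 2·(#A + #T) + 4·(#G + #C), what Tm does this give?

48°C

C=1, T=7, A=9, G=3
So N_AT = 16 and N_GC = 4.
Tm = 2×16 + 4×4 = 48°C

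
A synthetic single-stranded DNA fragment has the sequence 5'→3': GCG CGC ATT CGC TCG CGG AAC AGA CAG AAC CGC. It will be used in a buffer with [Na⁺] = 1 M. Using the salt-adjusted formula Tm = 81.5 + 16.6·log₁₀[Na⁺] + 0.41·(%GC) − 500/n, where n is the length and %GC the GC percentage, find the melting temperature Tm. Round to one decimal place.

Length n = 33. G=10, C=12, A=8, T=3
G+C = 22, so %GC = 22/33 × 100 = 66.667%
Salt term: 16.6 × (0) = 0
GC term: 0.41 × 66.667 = 27.333; length term: −500/33 = −15.152
Tm = 81.5 + (0) + 27.333 − 15.152 = 93.681 → 93.7°C

93.7°C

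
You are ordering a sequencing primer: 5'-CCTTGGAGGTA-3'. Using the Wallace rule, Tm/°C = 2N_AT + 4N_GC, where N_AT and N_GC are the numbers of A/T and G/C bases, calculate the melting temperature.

C=2, G=4, A=2, T=3
So N_AT = 5 and N_GC = 6.
Tm = 2×5 + 4×6 = 34°C

34°C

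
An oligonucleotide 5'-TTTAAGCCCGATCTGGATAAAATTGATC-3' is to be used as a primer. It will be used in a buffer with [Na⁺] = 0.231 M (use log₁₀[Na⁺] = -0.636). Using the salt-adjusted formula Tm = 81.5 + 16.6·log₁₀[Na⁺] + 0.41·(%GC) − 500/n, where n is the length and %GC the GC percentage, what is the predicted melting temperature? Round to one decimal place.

Length n = 28. Base counts: T=9, G=5, C=5, A=9
G+C = 10, so %GC = 10/28 × 100 = 35.714%
Salt term: 16.6 × (-0.636) = -10.558
GC term: 0.41 × 35.714 = 14.643; length term: −500/28 = −17.857
Tm = 81.5 + (-10.558) + 14.643 − 17.857 = 67.728 → 67.7°C

67.7°C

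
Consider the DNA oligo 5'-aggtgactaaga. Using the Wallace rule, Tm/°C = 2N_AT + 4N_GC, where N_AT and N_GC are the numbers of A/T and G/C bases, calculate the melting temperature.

C=1, T=2, G=4, A=5
AT pairs contribute 7, GC pairs contribute 5.
Tm = 2(7) + 4(5) = 14 + 20 = 34°C

34°C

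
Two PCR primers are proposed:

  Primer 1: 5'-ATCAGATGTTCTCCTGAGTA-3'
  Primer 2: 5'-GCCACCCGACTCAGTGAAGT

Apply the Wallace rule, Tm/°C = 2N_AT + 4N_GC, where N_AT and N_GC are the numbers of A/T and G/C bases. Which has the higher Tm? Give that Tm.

Primer 2, 64°C

Primer 1: A+T=12, G+C=8 → Tm = 2(12)+4(8) = 56°C
Primer 2: A+T=8, G+C=12 → Tm = 2(8)+4(12) = 64°C
56°C vs 64°C → primer 2 is higher.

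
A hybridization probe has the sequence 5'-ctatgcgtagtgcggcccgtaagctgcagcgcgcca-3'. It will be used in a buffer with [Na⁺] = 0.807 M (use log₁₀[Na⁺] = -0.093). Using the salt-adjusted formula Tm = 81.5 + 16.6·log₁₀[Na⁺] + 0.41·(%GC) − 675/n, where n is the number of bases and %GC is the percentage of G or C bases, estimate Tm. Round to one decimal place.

Length n = 36. Scanning the sequence gives G=12, C=12, A=6, T=6.
G+C = 24, so %GC = 24/36 × 100 = 66.667%
Salt term: 16.6 × (-0.093) = -1.544
GC term: 0.41 × 66.667 = 27.333; length term: −675/36 = −18.75
Tm = 81.5 + (-1.544) + 27.333 − 18.75 = 88.539 → 88.5°C

88.5°C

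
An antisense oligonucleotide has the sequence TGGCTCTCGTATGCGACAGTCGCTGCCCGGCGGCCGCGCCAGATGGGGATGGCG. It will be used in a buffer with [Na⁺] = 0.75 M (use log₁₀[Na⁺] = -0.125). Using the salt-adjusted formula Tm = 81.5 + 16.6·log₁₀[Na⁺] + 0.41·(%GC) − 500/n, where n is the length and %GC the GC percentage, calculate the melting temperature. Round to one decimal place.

99.8°C

Length n = 54. Base counts: T=9, G=22, A=6, C=17
G+C = 39, so %GC = 39/54 × 100 = 72.222%
Salt term: 16.6 × (-0.125) = -2.075
GC term: 0.41 × 72.222 = 29.611; length term: −500/54 = −9.259
Tm = 81.5 + (-2.075) + 29.611 − 9.259 = 99.777 → 99.8°C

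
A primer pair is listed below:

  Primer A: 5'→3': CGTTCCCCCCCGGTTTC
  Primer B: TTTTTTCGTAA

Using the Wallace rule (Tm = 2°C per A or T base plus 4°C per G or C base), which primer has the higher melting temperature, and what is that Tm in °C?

Primer A: A+T=5, G+C=12 → Tm = 2(5)+4(12) = 58°C
Primer B: A+T=9, G+C=2 → Tm = 2(9)+4(2) = 26°C
58°C vs 26°C → primer A is higher.

Primer A, 58°C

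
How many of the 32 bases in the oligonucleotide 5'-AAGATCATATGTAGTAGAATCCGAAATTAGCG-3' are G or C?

T=8, C=4, G=7, A=13
G+C = 7 + 4 = 11

11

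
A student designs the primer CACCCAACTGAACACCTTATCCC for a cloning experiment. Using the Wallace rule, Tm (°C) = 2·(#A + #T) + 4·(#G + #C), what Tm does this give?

T=4, C=11, A=7, G=1
So N_AT = 11 and N_GC = 12.
Tm = 2(11) + 4(12) = 22 + 48 = 70°C

70°C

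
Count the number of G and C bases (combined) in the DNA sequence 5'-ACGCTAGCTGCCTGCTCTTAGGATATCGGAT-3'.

T=9, C=8, G=8, A=6
Total G or C: 8 + 8 = 16

16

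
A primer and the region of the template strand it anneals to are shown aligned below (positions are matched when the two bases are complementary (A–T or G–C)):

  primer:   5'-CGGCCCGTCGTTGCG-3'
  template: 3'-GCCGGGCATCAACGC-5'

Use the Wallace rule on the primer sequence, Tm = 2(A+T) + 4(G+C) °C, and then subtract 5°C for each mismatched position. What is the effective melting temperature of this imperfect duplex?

Primer base counts: A=0, T=3, G=6, C=6 → A+T=3, G+C=12
Perfect-match Tm = 2(3) + 4(12) = 6 + 48 = 54°C
Mismatches (positions where the bases are not complementary): 1 (at position 9)
Effective Tm = 54 − 1×5 = 54 − 5 = 49°C

49°C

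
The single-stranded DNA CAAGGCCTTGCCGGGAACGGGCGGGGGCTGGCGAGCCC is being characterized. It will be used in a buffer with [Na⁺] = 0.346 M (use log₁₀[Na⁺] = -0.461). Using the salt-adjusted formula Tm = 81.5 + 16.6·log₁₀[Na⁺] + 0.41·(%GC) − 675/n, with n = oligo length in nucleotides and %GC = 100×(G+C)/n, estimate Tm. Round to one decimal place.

Length n = 38. Base counts: T=3, A=5, G=18, C=12
G+C = 30, so %GC = 30/38 × 100 = 78.947%
Salt term: 16.6 × (-0.461) = -7.653
GC term: 0.41 × 78.947 = 32.368; length term: −675/38 = −17.763
Tm = 81.5 + (-7.653) + 32.368 − 17.763 = 88.452 → 88.5°C

88.5°C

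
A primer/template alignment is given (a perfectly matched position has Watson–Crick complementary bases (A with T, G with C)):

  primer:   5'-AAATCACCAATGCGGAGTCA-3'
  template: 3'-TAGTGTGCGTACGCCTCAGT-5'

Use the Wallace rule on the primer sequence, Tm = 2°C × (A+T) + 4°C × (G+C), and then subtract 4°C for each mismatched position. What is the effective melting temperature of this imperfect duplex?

Primer base counts: A=8, T=3, G=4, C=5 → A+T=11, G+C=9
Perfect-match Tm = 2(11) + 4(9) = 22 + 36 = 58°C
Mismatches (positions where the bases are not complementary): 5 (at positions 2, 3, 4, 8, 9)
Effective Tm = 58 − 5×4 = 58 − 20 = 38°C

38°C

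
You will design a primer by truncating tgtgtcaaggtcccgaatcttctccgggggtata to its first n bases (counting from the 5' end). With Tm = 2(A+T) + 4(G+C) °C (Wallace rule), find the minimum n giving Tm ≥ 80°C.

n = 26

First 25 bases: TGTGTCAAGGTCCCGAATCTTCTCC → Tm = 76°C (< 80°C)
First 26 bases: TGTGTCAAGGTCCCGAATCTTCTCCG → Tm = 80°C (≥ 80°C)
Since every base adds ≥2°C, Tm only increases with n, so the threshold is first crossed at n = 26.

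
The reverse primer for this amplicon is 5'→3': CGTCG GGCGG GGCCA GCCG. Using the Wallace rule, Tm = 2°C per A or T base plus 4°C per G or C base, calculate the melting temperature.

A=1, T=1, C=7, G=10
AT pairs contribute 2, GC pairs contribute 17.
Tm = 2×2 + 4×17 = 72°C

72°C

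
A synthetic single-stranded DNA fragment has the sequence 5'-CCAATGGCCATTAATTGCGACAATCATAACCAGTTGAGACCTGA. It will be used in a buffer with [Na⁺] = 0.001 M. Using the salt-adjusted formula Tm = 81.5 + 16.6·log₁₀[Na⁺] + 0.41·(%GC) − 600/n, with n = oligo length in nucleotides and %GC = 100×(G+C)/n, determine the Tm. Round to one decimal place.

35.8°C

Length n = 44. C=11, T=10, G=8, A=15
G+C = 19, so %GC = 19/44 × 100 = 43.182%
Salt term: 16.6 × (-3) = -49.8
GC term: 0.41 × 43.182 = 17.705; length term: −600/44 = −13.636
Tm = 81.5 + (-49.8) + 17.705 − 13.636 = 35.769 → 35.8°C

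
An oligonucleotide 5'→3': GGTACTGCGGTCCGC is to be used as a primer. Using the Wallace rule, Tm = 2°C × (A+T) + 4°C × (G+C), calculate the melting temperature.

Scanning the sequence gives C=5, A=1, T=3, G=6.
So N_AT = 4 and N_GC = 11.
Tm = 4·11 + 2·4 = 44 + 8 = 52°C

52°C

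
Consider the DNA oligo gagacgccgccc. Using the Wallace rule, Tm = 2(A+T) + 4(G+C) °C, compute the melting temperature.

Scanning the sequence gives A=2, T=0, G=4, C=6.
A+T = 2, G+C = 10
Tm = 2(2) + 4(10) = 4 + 40 = 44°C

44°C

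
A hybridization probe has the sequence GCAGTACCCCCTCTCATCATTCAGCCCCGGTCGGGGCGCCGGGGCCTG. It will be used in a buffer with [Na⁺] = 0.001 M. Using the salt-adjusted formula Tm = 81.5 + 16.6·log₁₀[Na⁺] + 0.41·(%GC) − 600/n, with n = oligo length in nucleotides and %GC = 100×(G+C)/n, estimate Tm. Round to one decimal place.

49.1°C

Length n = 48. Base counts: T=8, A=5, G=15, C=20
G+C = 35, so %GC = 35/48 × 100 = 72.917%
Salt term: 16.6 × (-3) = -49.8
GC term: 0.41 × 72.917 = 29.896; length term: −600/48 = −12.5
Tm = 81.5 + (-49.8) + 29.896 − 12.5 = 49.096 → 49.1°C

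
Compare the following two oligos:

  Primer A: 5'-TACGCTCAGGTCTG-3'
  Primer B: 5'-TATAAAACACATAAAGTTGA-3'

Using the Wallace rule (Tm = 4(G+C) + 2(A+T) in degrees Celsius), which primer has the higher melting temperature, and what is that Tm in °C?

Primer B, 48°C

Primer A: A+T=6, G+C=8 → Tm = 2(6)+4(8) = 44°C
Primer B: A+T=16, G+C=4 → Tm = 2(16)+4(4) = 48°C
44°C vs 48°C → primer B is higher.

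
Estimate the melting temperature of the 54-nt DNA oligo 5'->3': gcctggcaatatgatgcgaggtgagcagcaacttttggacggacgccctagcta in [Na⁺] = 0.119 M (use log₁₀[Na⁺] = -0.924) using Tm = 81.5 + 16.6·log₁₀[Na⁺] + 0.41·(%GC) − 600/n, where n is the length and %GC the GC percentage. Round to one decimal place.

Length n = 54. A=13, G=17, C=13, T=11
G+C = 30, so %GC = 30/54 × 100 = 55.556%
Salt term: 16.6 × (-0.924) = -15.338
GC term: 0.41 × 55.556 = 22.778; length term: −600/54 = −11.111
Tm = 81.5 + (-15.338) + 22.778 − 11.111 = 77.829 → 77.8°C

77.8°C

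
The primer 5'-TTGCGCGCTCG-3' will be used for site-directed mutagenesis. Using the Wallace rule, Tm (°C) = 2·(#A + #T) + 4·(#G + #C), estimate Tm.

Base counts: A=0, G=4, T=3, C=4
So N_AT = 3 and N_GC = 8.
Tm = 4·8 + 2·3 = 32 + 6 = 38°C

38°C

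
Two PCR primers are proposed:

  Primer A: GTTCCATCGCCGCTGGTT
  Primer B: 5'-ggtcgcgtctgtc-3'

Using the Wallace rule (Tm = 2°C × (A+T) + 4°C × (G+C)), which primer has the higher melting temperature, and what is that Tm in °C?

Primer A: A+T=7, G+C=11 → Tm = 2(7)+4(11) = 58°C
Primer B: A+T=4, G+C=9 → Tm = 2(4)+4(9) = 44°C
58°C vs 44°C → primer A is higher.

Primer A, 58°C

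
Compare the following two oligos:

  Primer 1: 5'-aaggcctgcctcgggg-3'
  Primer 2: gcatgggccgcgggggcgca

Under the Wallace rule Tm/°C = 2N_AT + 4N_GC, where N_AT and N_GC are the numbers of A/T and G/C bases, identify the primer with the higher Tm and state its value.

Primer 1: A+T=4, G+C=12 → Tm = 2(4)+4(12) = 56°C
Primer 2: A+T=3, G+C=17 → Tm = 2(3)+4(17) = 74°C
56°C vs 74°C → primer 2 is higher.

Primer 2, 74°C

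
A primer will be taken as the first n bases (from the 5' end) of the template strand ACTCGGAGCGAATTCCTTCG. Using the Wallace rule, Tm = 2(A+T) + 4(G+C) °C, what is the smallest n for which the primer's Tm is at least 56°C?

n = 19

First 18 bases: ACTCGGAGCGAATTCCTT → Tm = 54°C (< 56°C)
First 19 bases: ACTCGGAGCGAATTCCTTC → Tm = 58°C (≥ 56°C)
Each additional base adds 2°C (A/T) or 4°C (G/C), so Tm is non-decreasing in n; n = 19 is the first length to reach 56°C.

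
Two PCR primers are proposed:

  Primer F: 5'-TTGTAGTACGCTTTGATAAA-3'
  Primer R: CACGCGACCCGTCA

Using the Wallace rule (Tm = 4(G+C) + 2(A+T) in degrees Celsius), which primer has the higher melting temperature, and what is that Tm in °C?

Primer F: A+T=14, G+C=6 → Tm = 2(14)+4(6) = 52°C
Primer R: A+T=4, G+C=10 → Tm = 2(4)+4(10) = 48°C
52°C vs 48°C → primer F is higher.

Primer F, 52°C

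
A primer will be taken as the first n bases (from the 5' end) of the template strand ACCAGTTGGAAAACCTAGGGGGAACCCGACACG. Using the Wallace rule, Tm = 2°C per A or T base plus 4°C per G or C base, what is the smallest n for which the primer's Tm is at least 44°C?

First 14 bases: ACCAGTTGGAAAAC → Tm = 40°C (< 44°C)
First 15 bases: ACCAGTTGGAAAACC → Tm = 44°C (≥ 44°C)
Since every base adds ≥2°C, Tm only increases with n, so the threshold is first crossed at n = 15.

n = 15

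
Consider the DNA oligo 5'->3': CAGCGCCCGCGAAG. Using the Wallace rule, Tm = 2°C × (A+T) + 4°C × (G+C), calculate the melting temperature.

50°C

Scanning the sequence gives C=6, T=0, A=3, G=5.
A+T = 3, G+C = 11
Tm = 4·11 + 2·3 = 44 + 6 = 50°C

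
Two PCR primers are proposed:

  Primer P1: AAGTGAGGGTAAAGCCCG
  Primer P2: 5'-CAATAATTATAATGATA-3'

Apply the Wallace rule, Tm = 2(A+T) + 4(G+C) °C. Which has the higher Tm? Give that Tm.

Primer P1, 56°C

Primer P1: A+T=8, G+C=10 → Tm = 2(8)+4(10) = 56°C
Primer P2: A+T=15, G+C=2 → Tm = 2(15)+4(2) = 38°C
56°C vs 38°C → primer P1 is higher.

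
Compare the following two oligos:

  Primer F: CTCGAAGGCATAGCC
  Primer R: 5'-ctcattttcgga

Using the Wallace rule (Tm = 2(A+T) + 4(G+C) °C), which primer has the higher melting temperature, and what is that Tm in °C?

Primer F, 48°C

Primer F: A+T=6, G+C=9 → Tm = 2(6)+4(9) = 48°C
Primer R: A+T=7, G+C=5 → Tm = 2(7)+4(5) = 34°C
48°C vs 34°C → primer F is higher.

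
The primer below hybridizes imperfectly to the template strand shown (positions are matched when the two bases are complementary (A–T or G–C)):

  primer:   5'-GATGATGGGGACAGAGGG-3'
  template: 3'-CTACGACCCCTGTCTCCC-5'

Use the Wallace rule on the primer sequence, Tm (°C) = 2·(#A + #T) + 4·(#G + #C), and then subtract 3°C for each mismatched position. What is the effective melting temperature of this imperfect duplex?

55°C

Primer base counts: A=5, T=2, G=10, C=1 → A+T=7, G+C=11
Perfect-match Tm = 2(7) + 4(11) = 14 + 44 = 58°C
Mismatches (positions where the bases are not complementary): 1 (at position 5)
Effective Tm = 58 − 1×3 = 58 − 3 = 55°C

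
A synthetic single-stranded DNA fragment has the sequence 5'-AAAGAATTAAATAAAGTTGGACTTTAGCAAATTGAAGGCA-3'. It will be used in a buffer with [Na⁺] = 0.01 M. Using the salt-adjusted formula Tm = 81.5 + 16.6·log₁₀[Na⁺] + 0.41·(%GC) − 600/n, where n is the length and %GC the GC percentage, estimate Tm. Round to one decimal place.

Length n = 40. G=8, T=10, C=3, A=19
G+C = 11, so %GC = 11/40 × 100 = 27.5%
Salt term: 16.6 × (-2) = -33.2
GC term: 0.41 × 27.5 = 11.275; length term: −600/40 = −15
Tm = 81.5 + (-33.2) + 11.275 − 15 = 44.575 → 44.6°C

44.6°C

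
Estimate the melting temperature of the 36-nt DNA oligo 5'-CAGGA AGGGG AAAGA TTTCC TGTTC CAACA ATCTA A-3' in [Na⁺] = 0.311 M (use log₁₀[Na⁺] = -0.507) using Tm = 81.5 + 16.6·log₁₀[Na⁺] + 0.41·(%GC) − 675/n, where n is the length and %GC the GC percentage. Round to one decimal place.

71.4°C

Length n = 36. Base counts: T=8, G=8, A=13, C=7
G+C = 15, so %GC = 15/36 × 100 = 41.667%
Salt term: 16.6 × (-0.507) = -8.416
GC term: 0.41 × 41.667 = 17.083; length term: −675/36 = −18.75
Tm = 81.5 + (-8.416) + 17.083 − 18.75 = 71.417 → 71.4°C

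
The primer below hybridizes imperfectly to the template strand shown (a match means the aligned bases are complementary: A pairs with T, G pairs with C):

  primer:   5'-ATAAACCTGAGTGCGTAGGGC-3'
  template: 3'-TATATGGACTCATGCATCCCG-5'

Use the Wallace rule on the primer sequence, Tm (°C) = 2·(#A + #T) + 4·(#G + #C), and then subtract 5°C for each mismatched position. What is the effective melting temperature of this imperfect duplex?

54°C

Primer base counts: A=6, T=4, G=7, C=4 → A+T=10, G+C=11
Perfect-match Tm = 2(10) + 4(11) = 20 + 44 = 64°C
Mismatches (positions where the bases are not complementary): 2 (at positions 4, 13)
Effective Tm = 64 − 2×5 = 64 − 10 = 54°C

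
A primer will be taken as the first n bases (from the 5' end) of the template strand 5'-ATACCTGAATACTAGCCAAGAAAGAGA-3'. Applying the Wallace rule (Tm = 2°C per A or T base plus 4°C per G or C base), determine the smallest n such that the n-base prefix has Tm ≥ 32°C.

First 11 bases: ATACCTGAATA → Tm = 28°C (< 32°C)
First 12 bases: ATACCTGAATAC → Tm = 32°C (≥ 32°C)
Each additional base adds 2°C (A/T) or 4°C (G/C), so Tm is non-decreasing in n; n = 12 is the first length to reach 32°C.

n = 12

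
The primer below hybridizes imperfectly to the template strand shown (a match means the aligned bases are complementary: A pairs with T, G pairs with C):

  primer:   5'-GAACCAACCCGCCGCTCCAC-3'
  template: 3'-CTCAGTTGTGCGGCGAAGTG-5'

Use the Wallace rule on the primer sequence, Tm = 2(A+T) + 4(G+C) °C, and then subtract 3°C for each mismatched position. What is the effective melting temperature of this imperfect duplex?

56°C

Primer base counts: A=5, T=1, G=3, C=11 → A+T=6, G+C=14
Perfect-match Tm = 2(6) + 4(14) = 12 + 56 = 68°C
Mismatches (positions where the bases are not complementary): 4 (at positions 3, 4, 9, 17)
Effective Tm = 68 − 4×3 = 68 − 12 = 56°C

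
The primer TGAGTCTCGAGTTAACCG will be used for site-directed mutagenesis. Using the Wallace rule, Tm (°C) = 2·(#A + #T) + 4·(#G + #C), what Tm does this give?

A=4, G=5, C=4, T=5
AT pairs contribute 9, GC pairs contribute 9.
Tm = 2(9) + 4(9) = 18 + 36 = 54°C

54°C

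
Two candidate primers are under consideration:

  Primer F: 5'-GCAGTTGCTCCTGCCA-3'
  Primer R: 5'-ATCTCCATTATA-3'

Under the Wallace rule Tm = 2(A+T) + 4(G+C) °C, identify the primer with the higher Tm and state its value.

Primer F: A+T=6, G+C=10 → Tm = 2(6)+4(10) = 52°C
Primer R: A+T=9, G+C=3 → Tm = 2(9)+4(3) = 30°C
52°C vs 30°C → primer F is higher.

Primer F, 52°C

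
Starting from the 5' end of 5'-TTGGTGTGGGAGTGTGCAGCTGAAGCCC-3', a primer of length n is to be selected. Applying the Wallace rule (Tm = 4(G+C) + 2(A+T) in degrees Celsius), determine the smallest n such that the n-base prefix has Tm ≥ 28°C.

n = 9

First 8 bases: TTGGTGTG → Tm = 24°C (< 28°C)
First 9 bases: TTGGTGTGG → Tm = 28°C (≥ 28°C)
Each additional base adds 2°C (A/T) or 4°C (G/C), so Tm is non-decreasing in n; n = 9 is the first length to reach 28°C.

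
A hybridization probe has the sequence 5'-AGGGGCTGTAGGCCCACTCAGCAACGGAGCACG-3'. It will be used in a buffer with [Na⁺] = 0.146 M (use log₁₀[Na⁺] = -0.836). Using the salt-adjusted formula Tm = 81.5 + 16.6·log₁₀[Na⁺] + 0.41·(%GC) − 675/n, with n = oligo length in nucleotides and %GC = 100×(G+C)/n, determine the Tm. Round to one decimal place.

74.5°C

Length n = 33. Base counts: A=8, G=12, C=10, T=3
G+C = 22, so %GC = 22/33 × 100 = 66.667%
Salt term: 16.6 × (-0.836) = -13.878
GC term: 0.41 × 66.667 = 27.333; length term: −675/33 = −20.455
Tm = 81.5 + (-13.878) + 27.333 − 20.455 = 74.5 → 74.5°C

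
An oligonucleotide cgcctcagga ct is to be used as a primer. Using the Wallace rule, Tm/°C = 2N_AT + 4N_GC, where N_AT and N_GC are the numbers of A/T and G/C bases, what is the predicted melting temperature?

Counting bases: C=5, G=3, A=2, T=2
A+T = 4, G+C = 8
Tm = 2(4) + 4(8) = 8 + 32 = 40°C

40°C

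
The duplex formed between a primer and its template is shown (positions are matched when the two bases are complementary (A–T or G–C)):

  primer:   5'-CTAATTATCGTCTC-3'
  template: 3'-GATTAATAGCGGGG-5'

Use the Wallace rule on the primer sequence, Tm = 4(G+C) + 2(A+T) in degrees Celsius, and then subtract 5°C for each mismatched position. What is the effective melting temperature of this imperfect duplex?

Primer base counts: A=3, T=6, G=1, C=4 → A+T=9, G+C=5
Perfect-match Tm = 2(9) + 4(5) = 18 + 20 = 38°C
Mismatches (positions where the bases are not complementary): 2 (at positions 11, 13)
Effective Tm = 38 − 2×5 = 38 − 10 = 28°C

28°C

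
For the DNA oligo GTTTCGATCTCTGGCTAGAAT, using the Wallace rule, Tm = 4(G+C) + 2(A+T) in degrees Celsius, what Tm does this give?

60°C

Counting bases: A=4, C=4, T=8, G=5
A+T = 12, G+C = 9
Tm = 4·9 + 2·12 = 36 + 24 = 60°C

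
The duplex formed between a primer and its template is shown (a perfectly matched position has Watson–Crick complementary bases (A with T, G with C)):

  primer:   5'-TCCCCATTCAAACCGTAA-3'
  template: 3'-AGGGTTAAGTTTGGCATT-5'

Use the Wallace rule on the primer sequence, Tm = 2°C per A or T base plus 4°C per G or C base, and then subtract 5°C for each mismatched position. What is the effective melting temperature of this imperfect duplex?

Primer base counts: A=6, T=4, G=1, C=7 → A+T=10, G+C=8
Perfect-match Tm = 2(10) + 4(8) = 20 + 32 = 52°C
Mismatches (positions where the bases are not complementary): 1 (at position 5)
Effective Tm = 52 − 1×5 = 52 − 5 = 47°C

47°C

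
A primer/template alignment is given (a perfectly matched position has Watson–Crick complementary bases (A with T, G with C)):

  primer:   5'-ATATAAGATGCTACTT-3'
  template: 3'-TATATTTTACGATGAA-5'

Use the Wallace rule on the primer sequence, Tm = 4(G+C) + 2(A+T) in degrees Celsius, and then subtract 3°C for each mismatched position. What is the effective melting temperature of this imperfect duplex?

37°C

Primer base counts: A=6, T=6, G=2, C=2 → A+T=12, G+C=4
Perfect-match Tm = 2(12) + 4(4) = 24 + 16 = 40°C
Mismatches (positions where the bases are not complementary): 1 (at position 7)
Effective Tm = 40 − 1×3 = 40 − 3 = 37°C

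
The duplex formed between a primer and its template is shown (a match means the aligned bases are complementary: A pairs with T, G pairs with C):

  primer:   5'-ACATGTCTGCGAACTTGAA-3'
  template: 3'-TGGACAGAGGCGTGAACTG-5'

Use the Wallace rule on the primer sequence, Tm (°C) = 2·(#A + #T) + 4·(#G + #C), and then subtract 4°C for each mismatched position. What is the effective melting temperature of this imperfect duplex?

38°C

Primer base counts: A=6, T=5, G=4, C=4 → A+T=11, G+C=8
Perfect-match Tm = 2(11) + 4(8) = 22 + 32 = 54°C
Mismatches (positions where the bases are not complementary): 4 (at positions 3, 9, 12, 19)
Effective Tm = 54 − 4×4 = 54 − 16 = 38°C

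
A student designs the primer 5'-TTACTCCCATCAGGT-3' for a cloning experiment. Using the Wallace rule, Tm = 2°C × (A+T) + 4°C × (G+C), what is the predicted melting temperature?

44°C

Counting bases: C=5, A=3, T=5, G=2
So N_AT = 8 and N_GC = 7.
Tm = 2(8) + 4(7) = 16 + 28 = 44°C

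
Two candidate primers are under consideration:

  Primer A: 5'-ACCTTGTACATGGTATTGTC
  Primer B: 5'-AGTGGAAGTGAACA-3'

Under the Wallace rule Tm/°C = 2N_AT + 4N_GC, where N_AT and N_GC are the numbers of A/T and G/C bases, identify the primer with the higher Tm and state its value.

Primer A: A+T=12, G+C=8 → Tm = 2(12)+4(8) = 56°C
Primer B: A+T=8, G+C=6 → Tm = 2(8)+4(6) = 40°C
56°C vs 40°C → primer A is higher.

Primer A, 56°C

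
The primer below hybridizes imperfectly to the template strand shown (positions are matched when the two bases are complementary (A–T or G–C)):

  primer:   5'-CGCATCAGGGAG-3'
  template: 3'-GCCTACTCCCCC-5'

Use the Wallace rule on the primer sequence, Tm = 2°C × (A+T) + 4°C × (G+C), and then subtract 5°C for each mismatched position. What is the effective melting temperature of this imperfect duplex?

25°C

Primer base counts: A=3, T=1, G=5, C=3 → A+T=4, G+C=8
Perfect-match Tm = 2(4) + 4(8) = 8 + 32 = 40°C
Mismatches (positions where the bases are not complementary): 3 (at positions 3, 6, 11)
Effective Tm = 40 − 3×5 = 40 − 15 = 25°C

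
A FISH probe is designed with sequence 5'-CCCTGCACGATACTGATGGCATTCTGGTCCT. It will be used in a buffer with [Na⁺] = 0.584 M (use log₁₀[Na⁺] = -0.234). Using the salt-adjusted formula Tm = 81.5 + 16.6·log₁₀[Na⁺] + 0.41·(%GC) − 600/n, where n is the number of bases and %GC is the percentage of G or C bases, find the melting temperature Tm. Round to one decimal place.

80.7°C

Length n = 31. T=9, A=5, G=7, C=10
G+C = 17, so %GC = 17/31 × 100 = 54.839%
Salt term: 16.6 × (-0.234) = -3.884
GC term: 0.41 × 54.839 = 22.484; length term: −600/31 = −19.355
Tm = 81.5 + (-3.884) + 22.484 − 19.355 = 80.745 → 80.7°C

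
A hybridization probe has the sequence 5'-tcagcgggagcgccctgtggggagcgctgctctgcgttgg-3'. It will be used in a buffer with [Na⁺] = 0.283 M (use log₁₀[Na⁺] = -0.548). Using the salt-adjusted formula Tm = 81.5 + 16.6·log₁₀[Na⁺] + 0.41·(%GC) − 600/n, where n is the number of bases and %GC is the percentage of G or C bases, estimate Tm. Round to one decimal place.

Length n = 40. A=3, G=18, T=8, C=11
G+C = 29, so %GC = 29/40 × 100 = 72.5%
Salt term: 16.6 × (-0.548) = -9.097
GC term: 0.41 × 72.5 = 29.725; length term: −600/40 = −15
Tm = 81.5 + (-9.097) + 29.725 − 15 = 87.128 → 87.1°C

87.1°C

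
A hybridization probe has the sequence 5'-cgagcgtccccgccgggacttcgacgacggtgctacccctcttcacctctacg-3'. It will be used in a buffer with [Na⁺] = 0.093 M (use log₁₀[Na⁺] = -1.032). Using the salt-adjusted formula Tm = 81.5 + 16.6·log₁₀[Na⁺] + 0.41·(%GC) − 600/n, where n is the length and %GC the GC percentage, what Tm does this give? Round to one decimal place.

80.9°C

Length n = 53. Base counts: T=10, A=7, C=23, G=13
G+C = 36, so %GC = 36/53 × 100 = 67.925%
Salt term: 16.6 × (-1.032) = -17.131
GC term: 0.41 × 67.925 = 27.849; length term: −600/53 = −11.321
Tm = 81.5 + (-17.131) + 27.849 − 11.321 = 80.897 → 80.9°C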